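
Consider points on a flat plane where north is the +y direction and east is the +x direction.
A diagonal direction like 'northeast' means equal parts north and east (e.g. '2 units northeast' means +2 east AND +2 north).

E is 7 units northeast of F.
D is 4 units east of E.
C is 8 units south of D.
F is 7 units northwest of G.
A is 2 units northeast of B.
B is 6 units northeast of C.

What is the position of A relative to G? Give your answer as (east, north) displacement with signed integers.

Answer: A is at (east=12, north=14) relative to G.

Derivation:
Place G at the origin (east=0, north=0).
  F is 7 units northwest of G: delta (east=-7, north=+7); F at (east=-7, north=7).
  E is 7 units northeast of F: delta (east=+7, north=+7); E at (east=0, north=14).
  D is 4 units east of E: delta (east=+4, north=+0); D at (east=4, north=14).
  C is 8 units south of D: delta (east=+0, north=-8); C at (east=4, north=6).
  B is 6 units northeast of C: delta (east=+6, north=+6); B at (east=10, north=12).
  A is 2 units northeast of B: delta (east=+2, north=+2); A at (east=12, north=14).
Therefore A relative to G: (east=12, north=14).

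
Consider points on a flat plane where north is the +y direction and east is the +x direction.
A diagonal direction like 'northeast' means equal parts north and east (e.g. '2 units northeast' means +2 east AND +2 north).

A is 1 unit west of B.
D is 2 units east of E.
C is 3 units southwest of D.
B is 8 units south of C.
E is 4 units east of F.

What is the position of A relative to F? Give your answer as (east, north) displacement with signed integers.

Answer: A is at (east=2, north=-11) relative to F.

Derivation:
Place F at the origin (east=0, north=0).
  E is 4 units east of F: delta (east=+4, north=+0); E at (east=4, north=0).
  D is 2 units east of E: delta (east=+2, north=+0); D at (east=6, north=0).
  C is 3 units southwest of D: delta (east=-3, north=-3); C at (east=3, north=-3).
  B is 8 units south of C: delta (east=+0, north=-8); B at (east=3, north=-11).
  A is 1 unit west of B: delta (east=-1, north=+0); A at (east=2, north=-11).
Therefore A relative to F: (east=2, north=-11).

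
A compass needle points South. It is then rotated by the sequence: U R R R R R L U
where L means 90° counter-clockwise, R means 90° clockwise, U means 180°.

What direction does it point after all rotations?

Answer: Final heading: South

Derivation:
Start: South
  U (U-turn (180°)) -> North
  R (right (90° clockwise)) -> East
  R (right (90° clockwise)) -> South
  R (right (90° clockwise)) -> West
  R (right (90° clockwise)) -> North
  R (right (90° clockwise)) -> East
  L (left (90° counter-clockwise)) -> North
  U (U-turn (180°)) -> South
Final: South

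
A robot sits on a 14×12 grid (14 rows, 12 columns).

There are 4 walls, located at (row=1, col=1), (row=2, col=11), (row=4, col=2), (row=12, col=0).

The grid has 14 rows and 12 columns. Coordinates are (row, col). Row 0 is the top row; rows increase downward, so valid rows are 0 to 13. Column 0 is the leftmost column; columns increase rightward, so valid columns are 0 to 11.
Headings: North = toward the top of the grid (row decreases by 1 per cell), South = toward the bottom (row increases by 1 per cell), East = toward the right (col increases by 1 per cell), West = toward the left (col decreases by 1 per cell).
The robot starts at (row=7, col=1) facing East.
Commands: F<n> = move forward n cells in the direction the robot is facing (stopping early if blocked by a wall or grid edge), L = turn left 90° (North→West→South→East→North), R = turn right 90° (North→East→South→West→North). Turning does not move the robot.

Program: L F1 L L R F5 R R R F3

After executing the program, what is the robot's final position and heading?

Answer: Final position: (row=9, col=0), facing South

Derivation:
Start: (row=7, col=1), facing East
  L: turn left, now facing North
  F1: move forward 1, now at (row=6, col=1)
  L: turn left, now facing West
  L: turn left, now facing South
  R: turn right, now facing West
  F5: move forward 1/5 (blocked), now at (row=6, col=0)
  R: turn right, now facing North
  R: turn right, now facing East
  R: turn right, now facing South
  F3: move forward 3, now at (row=9, col=0)
Final: (row=9, col=0), facing South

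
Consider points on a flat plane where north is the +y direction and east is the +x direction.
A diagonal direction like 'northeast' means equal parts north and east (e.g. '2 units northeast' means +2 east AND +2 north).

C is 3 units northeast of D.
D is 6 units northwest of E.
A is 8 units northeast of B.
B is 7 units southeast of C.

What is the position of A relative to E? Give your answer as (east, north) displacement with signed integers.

Answer: A is at (east=12, north=10) relative to E.

Derivation:
Place E at the origin (east=0, north=0).
  D is 6 units northwest of E: delta (east=-6, north=+6); D at (east=-6, north=6).
  C is 3 units northeast of D: delta (east=+3, north=+3); C at (east=-3, north=9).
  B is 7 units southeast of C: delta (east=+7, north=-7); B at (east=4, north=2).
  A is 8 units northeast of B: delta (east=+8, north=+8); A at (east=12, north=10).
Therefore A relative to E: (east=12, north=10).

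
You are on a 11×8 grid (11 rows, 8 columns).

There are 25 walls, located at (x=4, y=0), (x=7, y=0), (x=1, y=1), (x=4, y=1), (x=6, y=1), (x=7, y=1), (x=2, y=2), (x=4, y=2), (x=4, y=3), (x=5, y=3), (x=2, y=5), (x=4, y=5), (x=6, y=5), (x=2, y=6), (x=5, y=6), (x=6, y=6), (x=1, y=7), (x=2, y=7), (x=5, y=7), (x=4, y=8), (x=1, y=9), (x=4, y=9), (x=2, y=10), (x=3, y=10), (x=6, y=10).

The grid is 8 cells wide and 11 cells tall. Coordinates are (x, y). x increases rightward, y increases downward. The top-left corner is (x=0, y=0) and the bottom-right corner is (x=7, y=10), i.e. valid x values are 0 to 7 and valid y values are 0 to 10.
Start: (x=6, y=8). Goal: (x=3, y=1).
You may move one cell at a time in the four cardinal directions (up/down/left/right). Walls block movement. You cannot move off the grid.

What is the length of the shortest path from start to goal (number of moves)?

BFS from (x=6, y=8) until reaching (x=3, y=1):
  Distance 0: (x=6, y=8)
  Distance 1: (x=6, y=7), (x=5, y=8), (x=7, y=8), (x=6, y=9)
  Distance 2: (x=7, y=7), (x=5, y=9), (x=7, y=9)
  Distance 3: (x=7, y=6), (x=5, y=10), (x=7, y=10)
  Distance 4: (x=7, y=5), (x=4, y=10)
  Distance 5: (x=7, y=4)
  Distance 6: (x=7, y=3), (x=6, y=4)
  Distance 7: (x=7, y=2), (x=6, y=3), (x=5, y=4)
  Distance 8: (x=6, y=2), (x=4, y=4), (x=5, y=5)
  Distance 9: (x=5, y=2), (x=3, y=4)
  Distance 10: (x=5, y=1), (x=3, y=3), (x=2, y=4), (x=3, y=5)
  Distance 11: (x=5, y=0), (x=3, y=2), (x=2, y=3), (x=1, y=4), (x=3, y=6)
  Distance 12: (x=6, y=0), (x=3, y=1), (x=1, y=3), (x=0, y=4), (x=1, y=5), (x=4, y=6), (x=3, y=7)  <- goal reached here
One shortest path (12 moves): (x=6, y=8) -> (x=7, y=8) -> (x=7, y=7) -> (x=7, y=6) -> (x=7, y=5) -> (x=7, y=4) -> (x=6, y=4) -> (x=5, y=4) -> (x=4, y=4) -> (x=3, y=4) -> (x=3, y=3) -> (x=3, y=2) -> (x=3, y=1)

Answer: Shortest path length: 12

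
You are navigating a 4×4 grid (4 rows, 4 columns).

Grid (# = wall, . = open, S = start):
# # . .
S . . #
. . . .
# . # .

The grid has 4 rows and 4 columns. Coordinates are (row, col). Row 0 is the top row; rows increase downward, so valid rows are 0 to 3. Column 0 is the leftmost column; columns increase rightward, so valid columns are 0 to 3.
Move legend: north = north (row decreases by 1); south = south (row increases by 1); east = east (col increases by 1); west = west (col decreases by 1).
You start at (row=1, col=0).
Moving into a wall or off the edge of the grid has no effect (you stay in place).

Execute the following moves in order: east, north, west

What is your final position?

Start: (row=1, col=0)
  east (east): (row=1, col=0) -> (row=1, col=1)
  north (north): blocked, stay at (row=1, col=1)
  west (west): (row=1, col=1) -> (row=1, col=0)
Final: (row=1, col=0)

Answer: Final position: (row=1, col=0)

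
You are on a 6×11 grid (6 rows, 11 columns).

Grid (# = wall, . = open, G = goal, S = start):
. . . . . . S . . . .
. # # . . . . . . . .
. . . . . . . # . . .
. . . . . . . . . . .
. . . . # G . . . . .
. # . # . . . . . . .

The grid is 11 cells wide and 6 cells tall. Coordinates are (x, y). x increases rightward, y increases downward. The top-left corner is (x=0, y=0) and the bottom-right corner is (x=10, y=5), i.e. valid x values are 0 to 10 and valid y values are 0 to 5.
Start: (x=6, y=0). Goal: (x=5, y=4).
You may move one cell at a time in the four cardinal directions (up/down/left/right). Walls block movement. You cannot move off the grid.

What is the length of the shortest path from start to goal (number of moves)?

BFS from (x=6, y=0) until reaching (x=5, y=4):
  Distance 0: (x=6, y=0)
  Distance 1: (x=5, y=0), (x=7, y=0), (x=6, y=1)
  Distance 2: (x=4, y=0), (x=8, y=0), (x=5, y=1), (x=7, y=1), (x=6, y=2)
  Distance 3: (x=3, y=0), (x=9, y=0), (x=4, y=1), (x=8, y=1), (x=5, y=2), (x=6, y=3)
  Distance 4: (x=2, y=0), (x=10, y=0), (x=3, y=1), (x=9, y=1), (x=4, y=2), (x=8, y=2), (x=5, y=3), (x=7, y=3), (x=6, y=4)
  Distance 5: (x=1, y=0), (x=10, y=1), (x=3, y=2), (x=9, y=2), (x=4, y=3), (x=8, y=3), (x=5, y=4), (x=7, y=4), (x=6, y=5)  <- goal reached here
One shortest path (5 moves): (x=6, y=0) -> (x=5, y=0) -> (x=5, y=1) -> (x=5, y=2) -> (x=5, y=3) -> (x=5, y=4)

Answer: Shortest path length: 5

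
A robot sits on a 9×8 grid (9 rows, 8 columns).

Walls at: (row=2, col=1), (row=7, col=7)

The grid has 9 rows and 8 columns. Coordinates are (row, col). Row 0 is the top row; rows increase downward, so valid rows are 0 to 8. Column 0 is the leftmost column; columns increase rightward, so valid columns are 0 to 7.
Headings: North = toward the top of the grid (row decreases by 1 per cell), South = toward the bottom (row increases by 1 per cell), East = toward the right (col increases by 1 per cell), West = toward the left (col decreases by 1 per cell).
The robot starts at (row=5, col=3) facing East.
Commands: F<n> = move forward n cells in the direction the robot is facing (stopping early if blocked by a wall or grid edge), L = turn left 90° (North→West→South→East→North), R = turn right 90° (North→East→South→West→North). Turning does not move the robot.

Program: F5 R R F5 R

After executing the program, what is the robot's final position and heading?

Start: (row=5, col=3), facing East
  F5: move forward 4/5 (blocked), now at (row=5, col=7)
  R: turn right, now facing South
  R: turn right, now facing West
  F5: move forward 5, now at (row=5, col=2)
  R: turn right, now facing North
Final: (row=5, col=2), facing North

Answer: Final position: (row=5, col=2), facing North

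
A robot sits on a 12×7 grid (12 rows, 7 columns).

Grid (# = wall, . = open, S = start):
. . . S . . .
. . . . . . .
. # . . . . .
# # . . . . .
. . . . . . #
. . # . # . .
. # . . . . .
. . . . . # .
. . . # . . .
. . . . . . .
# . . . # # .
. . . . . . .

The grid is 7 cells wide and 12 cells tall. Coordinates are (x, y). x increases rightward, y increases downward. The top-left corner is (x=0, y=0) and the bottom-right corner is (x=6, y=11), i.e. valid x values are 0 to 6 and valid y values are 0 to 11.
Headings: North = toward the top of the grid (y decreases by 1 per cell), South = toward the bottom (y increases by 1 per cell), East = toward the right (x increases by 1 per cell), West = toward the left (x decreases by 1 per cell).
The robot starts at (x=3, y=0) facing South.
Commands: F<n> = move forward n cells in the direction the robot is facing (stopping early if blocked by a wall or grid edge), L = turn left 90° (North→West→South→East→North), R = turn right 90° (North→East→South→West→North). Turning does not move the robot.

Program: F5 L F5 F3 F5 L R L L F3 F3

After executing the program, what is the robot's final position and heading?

Answer: Final position: (x=3, y=5), facing West

Derivation:
Start: (x=3, y=0), facing South
  F5: move forward 5, now at (x=3, y=5)
  L: turn left, now facing East
  F5: move forward 0/5 (blocked), now at (x=3, y=5)
  F3: move forward 0/3 (blocked), now at (x=3, y=5)
  F5: move forward 0/5 (blocked), now at (x=3, y=5)
  L: turn left, now facing North
  R: turn right, now facing East
  L: turn left, now facing North
  L: turn left, now facing West
  F3: move forward 0/3 (blocked), now at (x=3, y=5)
  F3: move forward 0/3 (blocked), now at (x=3, y=5)
Final: (x=3, y=5), facing West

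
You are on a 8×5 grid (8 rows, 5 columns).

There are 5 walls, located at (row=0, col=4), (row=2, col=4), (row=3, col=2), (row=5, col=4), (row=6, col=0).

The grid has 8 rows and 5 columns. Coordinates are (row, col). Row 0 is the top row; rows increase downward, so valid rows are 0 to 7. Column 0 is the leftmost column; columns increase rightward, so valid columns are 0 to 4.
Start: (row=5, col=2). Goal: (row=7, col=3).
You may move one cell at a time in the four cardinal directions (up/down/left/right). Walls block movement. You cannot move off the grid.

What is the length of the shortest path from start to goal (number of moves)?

Answer: Shortest path length: 3

Derivation:
BFS from (row=5, col=2) until reaching (row=7, col=3):
  Distance 0: (row=5, col=2)
  Distance 1: (row=4, col=2), (row=5, col=1), (row=5, col=3), (row=6, col=2)
  Distance 2: (row=4, col=1), (row=4, col=3), (row=5, col=0), (row=6, col=1), (row=6, col=3), (row=7, col=2)
  Distance 3: (row=3, col=1), (row=3, col=3), (row=4, col=0), (row=4, col=4), (row=6, col=4), (row=7, col=1), (row=7, col=3)  <- goal reached here
One shortest path (3 moves): (row=5, col=2) -> (row=5, col=3) -> (row=6, col=3) -> (row=7, col=3)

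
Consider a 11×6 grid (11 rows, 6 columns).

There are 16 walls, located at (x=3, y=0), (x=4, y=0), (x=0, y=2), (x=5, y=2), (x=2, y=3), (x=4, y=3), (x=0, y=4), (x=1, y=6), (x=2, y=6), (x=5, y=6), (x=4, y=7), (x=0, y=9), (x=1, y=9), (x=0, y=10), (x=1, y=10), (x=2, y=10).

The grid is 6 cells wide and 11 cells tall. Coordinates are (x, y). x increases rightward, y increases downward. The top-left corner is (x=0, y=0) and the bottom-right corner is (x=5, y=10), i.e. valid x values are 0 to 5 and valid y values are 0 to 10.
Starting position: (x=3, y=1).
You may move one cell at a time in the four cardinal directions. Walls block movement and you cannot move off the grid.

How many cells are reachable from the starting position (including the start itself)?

Answer: Reachable cells: 50

Derivation:
BFS flood-fill from (x=3, y=1):
  Distance 0: (x=3, y=1)
  Distance 1: (x=2, y=1), (x=4, y=1), (x=3, y=2)
  Distance 2: (x=2, y=0), (x=1, y=1), (x=5, y=1), (x=2, y=2), (x=4, y=2), (x=3, y=3)
  Distance 3: (x=1, y=0), (x=5, y=0), (x=0, y=1), (x=1, y=2), (x=3, y=4)
  Distance 4: (x=0, y=0), (x=1, y=3), (x=2, y=4), (x=4, y=4), (x=3, y=5)
  Distance 5: (x=0, y=3), (x=1, y=4), (x=5, y=4), (x=2, y=5), (x=4, y=5), (x=3, y=6)
  Distance 6: (x=5, y=3), (x=1, y=5), (x=5, y=5), (x=4, y=6), (x=3, y=7)
  Distance 7: (x=0, y=5), (x=2, y=7), (x=3, y=8)
  Distance 8: (x=0, y=6), (x=1, y=7), (x=2, y=8), (x=4, y=8), (x=3, y=9)
  Distance 9: (x=0, y=7), (x=1, y=8), (x=5, y=8), (x=2, y=9), (x=4, y=9), (x=3, y=10)
  Distance 10: (x=5, y=7), (x=0, y=8), (x=5, y=9), (x=4, y=10)
  Distance 11: (x=5, y=10)
Total reachable: 50 (grid has 50 open cells total)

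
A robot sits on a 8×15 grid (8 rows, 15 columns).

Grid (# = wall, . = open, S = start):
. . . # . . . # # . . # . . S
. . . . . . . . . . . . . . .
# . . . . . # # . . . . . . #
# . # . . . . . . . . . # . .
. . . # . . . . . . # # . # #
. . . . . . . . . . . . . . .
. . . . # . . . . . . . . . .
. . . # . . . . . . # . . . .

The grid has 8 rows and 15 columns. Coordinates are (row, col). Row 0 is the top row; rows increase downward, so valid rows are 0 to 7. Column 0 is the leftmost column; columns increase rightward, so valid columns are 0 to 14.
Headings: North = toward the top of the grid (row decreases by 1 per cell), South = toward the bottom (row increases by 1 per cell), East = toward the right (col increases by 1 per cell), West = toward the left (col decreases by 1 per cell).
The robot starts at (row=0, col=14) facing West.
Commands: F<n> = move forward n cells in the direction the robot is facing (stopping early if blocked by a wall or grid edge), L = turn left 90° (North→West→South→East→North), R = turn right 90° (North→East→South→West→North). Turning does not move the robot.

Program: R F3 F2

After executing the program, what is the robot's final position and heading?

Answer: Final position: (row=0, col=14), facing North

Derivation:
Start: (row=0, col=14), facing West
  R: turn right, now facing North
  F3: move forward 0/3 (blocked), now at (row=0, col=14)
  F2: move forward 0/2 (blocked), now at (row=0, col=14)
Final: (row=0, col=14), facing North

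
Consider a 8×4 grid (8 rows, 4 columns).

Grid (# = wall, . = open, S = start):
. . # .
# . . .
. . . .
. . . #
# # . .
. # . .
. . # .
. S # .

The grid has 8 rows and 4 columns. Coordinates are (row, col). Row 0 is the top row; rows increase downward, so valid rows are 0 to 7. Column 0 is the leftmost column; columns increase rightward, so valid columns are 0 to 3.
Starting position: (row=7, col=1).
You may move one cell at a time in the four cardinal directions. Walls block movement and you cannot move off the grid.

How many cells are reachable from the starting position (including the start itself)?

BFS flood-fill from (row=7, col=1):
  Distance 0: (row=7, col=1)
  Distance 1: (row=6, col=1), (row=7, col=0)
  Distance 2: (row=6, col=0)
  Distance 3: (row=5, col=0)
Total reachable: 5 (grid has 24 open cells total)

Answer: Reachable cells: 5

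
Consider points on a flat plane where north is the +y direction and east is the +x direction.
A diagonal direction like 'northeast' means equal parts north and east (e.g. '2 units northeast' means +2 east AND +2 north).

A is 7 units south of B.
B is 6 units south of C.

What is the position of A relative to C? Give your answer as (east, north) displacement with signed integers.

Answer: A is at (east=0, north=-13) relative to C.

Derivation:
Place C at the origin (east=0, north=0).
  B is 6 units south of C: delta (east=+0, north=-6); B at (east=0, north=-6).
  A is 7 units south of B: delta (east=+0, north=-7); A at (east=0, north=-13).
Therefore A relative to C: (east=0, north=-13).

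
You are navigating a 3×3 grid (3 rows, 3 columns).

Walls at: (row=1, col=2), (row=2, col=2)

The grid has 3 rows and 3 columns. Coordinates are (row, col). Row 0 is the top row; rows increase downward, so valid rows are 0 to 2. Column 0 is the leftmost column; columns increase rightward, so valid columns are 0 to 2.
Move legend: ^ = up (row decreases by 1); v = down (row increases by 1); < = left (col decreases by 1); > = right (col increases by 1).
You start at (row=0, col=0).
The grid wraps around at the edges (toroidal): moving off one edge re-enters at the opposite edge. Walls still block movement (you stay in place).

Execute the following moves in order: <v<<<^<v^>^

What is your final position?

Answer: Final position: (row=0, col=2)

Derivation:
Start: (row=0, col=0)
  < (left): (row=0, col=0) -> (row=0, col=2)
  v (down): blocked, stay at (row=0, col=2)
  < (left): (row=0, col=2) -> (row=0, col=1)
  < (left): (row=0, col=1) -> (row=0, col=0)
  < (left): (row=0, col=0) -> (row=0, col=2)
  ^ (up): blocked, stay at (row=0, col=2)
  < (left): (row=0, col=2) -> (row=0, col=1)
  v (down): (row=0, col=1) -> (row=1, col=1)
  ^ (up): (row=1, col=1) -> (row=0, col=1)
  > (right): (row=0, col=1) -> (row=0, col=2)
  ^ (up): blocked, stay at (row=0, col=2)
Final: (row=0, col=2)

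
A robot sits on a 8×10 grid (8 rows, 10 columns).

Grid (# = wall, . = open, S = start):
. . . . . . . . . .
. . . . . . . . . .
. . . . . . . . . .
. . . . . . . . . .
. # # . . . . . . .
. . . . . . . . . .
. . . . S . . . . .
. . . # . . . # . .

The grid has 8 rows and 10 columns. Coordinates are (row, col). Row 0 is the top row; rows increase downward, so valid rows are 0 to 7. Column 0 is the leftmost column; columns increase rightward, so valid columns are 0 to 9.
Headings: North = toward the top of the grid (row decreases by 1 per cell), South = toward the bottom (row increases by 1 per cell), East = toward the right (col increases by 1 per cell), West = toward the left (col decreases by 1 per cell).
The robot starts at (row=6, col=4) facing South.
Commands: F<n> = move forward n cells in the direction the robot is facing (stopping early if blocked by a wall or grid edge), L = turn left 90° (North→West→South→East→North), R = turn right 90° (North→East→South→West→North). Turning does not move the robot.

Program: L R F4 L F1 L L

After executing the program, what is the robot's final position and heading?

Start: (row=6, col=4), facing South
  L: turn left, now facing East
  R: turn right, now facing South
  F4: move forward 1/4 (blocked), now at (row=7, col=4)
  L: turn left, now facing East
  F1: move forward 1, now at (row=7, col=5)
  L: turn left, now facing North
  L: turn left, now facing West
Final: (row=7, col=5), facing West

Answer: Final position: (row=7, col=5), facing West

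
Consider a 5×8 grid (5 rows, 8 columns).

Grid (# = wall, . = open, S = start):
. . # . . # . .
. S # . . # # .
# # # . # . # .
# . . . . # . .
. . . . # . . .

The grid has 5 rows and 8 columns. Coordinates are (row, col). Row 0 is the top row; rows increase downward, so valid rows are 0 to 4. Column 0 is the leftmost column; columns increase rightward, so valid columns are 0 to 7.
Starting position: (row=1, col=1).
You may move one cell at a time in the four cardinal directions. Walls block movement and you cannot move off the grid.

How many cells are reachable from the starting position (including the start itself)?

Answer: Reachable cells: 4

Derivation:
BFS flood-fill from (row=1, col=1):
  Distance 0: (row=1, col=1)
  Distance 1: (row=0, col=1), (row=1, col=0)
  Distance 2: (row=0, col=0)
Total reachable: 4 (grid has 27 open cells total)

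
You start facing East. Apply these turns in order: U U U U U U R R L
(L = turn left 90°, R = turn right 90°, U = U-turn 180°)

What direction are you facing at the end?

Answer: Final heading: South

Derivation:
Start: East
  U (U-turn (180°)) -> West
  U (U-turn (180°)) -> East
  U (U-turn (180°)) -> West
  U (U-turn (180°)) -> East
  U (U-turn (180°)) -> West
  U (U-turn (180°)) -> East
  R (right (90° clockwise)) -> South
  R (right (90° clockwise)) -> West
  L (left (90° counter-clockwise)) -> South
Final: South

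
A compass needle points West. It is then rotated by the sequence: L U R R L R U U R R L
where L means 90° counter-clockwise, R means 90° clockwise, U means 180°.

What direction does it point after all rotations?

Answer: Final heading: West

Derivation:
Start: West
  L (left (90° counter-clockwise)) -> South
  U (U-turn (180°)) -> North
  R (right (90° clockwise)) -> East
  R (right (90° clockwise)) -> South
  L (left (90° counter-clockwise)) -> East
  R (right (90° clockwise)) -> South
  U (U-turn (180°)) -> North
  U (U-turn (180°)) -> South
  R (right (90° clockwise)) -> West
  R (right (90° clockwise)) -> North
  L (left (90° counter-clockwise)) -> West
Final: West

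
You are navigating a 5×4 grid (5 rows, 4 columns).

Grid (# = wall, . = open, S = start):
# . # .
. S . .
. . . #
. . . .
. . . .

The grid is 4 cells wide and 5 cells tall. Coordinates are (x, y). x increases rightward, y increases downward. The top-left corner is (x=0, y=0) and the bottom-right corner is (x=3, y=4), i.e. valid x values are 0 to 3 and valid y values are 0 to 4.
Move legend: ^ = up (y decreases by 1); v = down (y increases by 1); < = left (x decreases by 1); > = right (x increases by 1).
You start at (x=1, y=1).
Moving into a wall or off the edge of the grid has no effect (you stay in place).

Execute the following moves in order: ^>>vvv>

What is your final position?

Start: (x=1, y=1)
  ^ (up): (x=1, y=1) -> (x=1, y=0)
  > (right): blocked, stay at (x=1, y=0)
  > (right): blocked, stay at (x=1, y=0)
  v (down): (x=1, y=0) -> (x=1, y=1)
  v (down): (x=1, y=1) -> (x=1, y=2)
  v (down): (x=1, y=2) -> (x=1, y=3)
  > (right): (x=1, y=3) -> (x=2, y=3)
Final: (x=2, y=3)

Answer: Final position: (x=2, y=3)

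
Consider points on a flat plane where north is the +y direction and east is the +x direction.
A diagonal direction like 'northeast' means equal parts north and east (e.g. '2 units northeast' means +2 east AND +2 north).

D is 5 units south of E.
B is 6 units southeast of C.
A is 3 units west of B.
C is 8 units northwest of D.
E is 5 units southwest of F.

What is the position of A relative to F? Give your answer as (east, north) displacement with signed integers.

Place F at the origin (east=0, north=0).
  E is 5 units southwest of F: delta (east=-5, north=-5); E at (east=-5, north=-5).
  D is 5 units south of E: delta (east=+0, north=-5); D at (east=-5, north=-10).
  C is 8 units northwest of D: delta (east=-8, north=+8); C at (east=-13, north=-2).
  B is 6 units southeast of C: delta (east=+6, north=-6); B at (east=-7, north=-8).
  A is 3 units west of B: delta (east=-3, north=+0); A at (east=-10, north=-8).
Therefore A relative to F: (east=-10, north=-8).

Answer: A is at (east=-10, north=-8) relative to F.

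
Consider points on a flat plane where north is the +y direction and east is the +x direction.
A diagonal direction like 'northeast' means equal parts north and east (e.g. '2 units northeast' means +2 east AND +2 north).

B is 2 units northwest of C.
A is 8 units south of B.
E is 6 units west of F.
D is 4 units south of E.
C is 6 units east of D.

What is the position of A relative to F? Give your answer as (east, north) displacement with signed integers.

Answer: A is at (east=-2, north=-10) relative to F.

Derivation:
Place F at the origin (east=0, north=0).
  E is 6 units west of F: delta (east=-6, north=+0); E at (east=-6, north=0).
  D is 4 units south of E: delta (east=+0, north=-4); D at (east=-6, north=-4).
  C is 6 units east of D: delta (east=+6, north=+0); C at (east=0, north=-4).
  B is 2 units northwest of C: delta (east=-2, north=+2); B at (east=-2, north=-2).
  A is 8 units south of B: delta (east=+0, north=-8); A at (east=-2, north=-10).
Therefore A relative to F: (east=-2, north=-10).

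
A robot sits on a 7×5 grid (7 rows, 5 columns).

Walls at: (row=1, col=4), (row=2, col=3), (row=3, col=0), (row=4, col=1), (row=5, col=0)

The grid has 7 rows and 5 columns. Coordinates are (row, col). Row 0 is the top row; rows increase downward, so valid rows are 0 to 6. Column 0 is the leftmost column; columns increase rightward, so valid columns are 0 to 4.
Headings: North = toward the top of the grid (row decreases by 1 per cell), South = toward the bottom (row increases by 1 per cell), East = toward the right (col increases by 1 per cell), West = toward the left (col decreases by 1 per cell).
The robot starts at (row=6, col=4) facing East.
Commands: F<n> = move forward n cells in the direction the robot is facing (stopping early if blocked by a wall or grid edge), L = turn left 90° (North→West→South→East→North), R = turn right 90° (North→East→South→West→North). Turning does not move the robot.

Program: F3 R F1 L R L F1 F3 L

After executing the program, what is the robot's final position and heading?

Answer: Final position: (row=6, col=4), facing North

Derivation:
Start: (row=6, col=4), facing East
  F3: move forward 0/3 (blocked), now at (row=6, col=4)
  R: turn right, now facing South
  F1: move forward 0/1 (blocked), now at (row=6, col=4)
  L: turn left, now facing East
  R: turn right, now facing South
  L: turn left, now facing East
  F1: move forward 0/1 (blocked), now at (row=6, col=4)
  F3: move forward 0/3 (blocked), now at (row=6, col=4)
  L: turn left, now facing North
Final: (row=6, col=4), facing North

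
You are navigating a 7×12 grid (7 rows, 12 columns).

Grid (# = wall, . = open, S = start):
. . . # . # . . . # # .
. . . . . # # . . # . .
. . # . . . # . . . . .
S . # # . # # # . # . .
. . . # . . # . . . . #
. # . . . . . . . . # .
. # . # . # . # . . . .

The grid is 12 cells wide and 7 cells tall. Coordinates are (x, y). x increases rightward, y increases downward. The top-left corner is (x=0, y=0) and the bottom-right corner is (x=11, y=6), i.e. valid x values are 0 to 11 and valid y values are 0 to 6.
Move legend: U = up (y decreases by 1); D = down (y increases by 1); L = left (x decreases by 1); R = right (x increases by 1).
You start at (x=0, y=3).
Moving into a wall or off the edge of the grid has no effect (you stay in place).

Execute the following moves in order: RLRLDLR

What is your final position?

Start: (x=0, y=3)
  R (right): (x=0, y=3) -> (x=1, y=3)
  L (left): (x=1, y=3) -> (x=0, y=3)
  R (right): (x=0, y=3) -> (x=1, y=3)
  L (left): (x=1, y=3) -> (x=0, y=3)
  D (down): (x=0, y=3) -> (x=0, y=4)
  L (left): blocked, stay at (x=0, y=4)
  R (right): (x=0, y=4) -> (x=1, y=4)
Final: (x=1, y=4)

Answer: Final position: (x=1, y=4)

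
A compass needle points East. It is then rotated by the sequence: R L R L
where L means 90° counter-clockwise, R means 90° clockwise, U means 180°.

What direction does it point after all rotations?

Answer: Final heading: East

Derivation:
Start: East
  R (right (90° clockwise)) -> South
  L (left (90° counter-clockwise)) -> East
  R (right (90° clockwise)) -> South
  L (left (90° counter-clockwise)) -> East
Final: East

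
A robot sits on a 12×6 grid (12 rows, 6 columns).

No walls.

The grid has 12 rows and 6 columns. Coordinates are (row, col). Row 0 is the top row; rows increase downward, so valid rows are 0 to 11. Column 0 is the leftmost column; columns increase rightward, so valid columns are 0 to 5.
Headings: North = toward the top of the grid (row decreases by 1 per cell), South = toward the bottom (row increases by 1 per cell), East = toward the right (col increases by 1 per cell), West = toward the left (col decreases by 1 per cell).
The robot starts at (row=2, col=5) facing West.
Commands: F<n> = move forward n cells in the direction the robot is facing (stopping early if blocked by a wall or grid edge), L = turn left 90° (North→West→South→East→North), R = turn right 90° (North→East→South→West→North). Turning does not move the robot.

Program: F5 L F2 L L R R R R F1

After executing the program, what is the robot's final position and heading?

Start: (row=2, col=5), facing West
  F5: move forward 5, now at (row=2, col=0)
  L: turn left, now facing South
  F2: move forward 2, now at (row=4, col=0)
  L: turn left, now facing East
  L: turn left, now facing North
  R: turn right, now facing East
  R: turn right, now facing South
  R: turn right, now facing West
  R: turn right, now facing North
  F1: move forward 1, now at (row=3, col=0)
Final: (row=3, col=0), facing North

Answer: Final position: (row=3, col=0), facing North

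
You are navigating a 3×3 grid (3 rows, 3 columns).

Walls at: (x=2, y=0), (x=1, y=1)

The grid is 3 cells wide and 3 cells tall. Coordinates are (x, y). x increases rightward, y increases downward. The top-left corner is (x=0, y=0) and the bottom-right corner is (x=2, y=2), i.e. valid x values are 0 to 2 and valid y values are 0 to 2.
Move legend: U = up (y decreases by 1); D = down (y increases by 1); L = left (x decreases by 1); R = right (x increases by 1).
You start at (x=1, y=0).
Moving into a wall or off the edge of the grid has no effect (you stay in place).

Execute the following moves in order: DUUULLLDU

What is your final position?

Answer: Final position: (x=0, y=0)

Derivation:
Start: (x=1, y=0)
  D (down): blocked, stay at (x=1, y=0)
  [×3]U (up): blocked, stay at (x=1, y=0)
  L (left): (x=1, y=0) -> (x=0, y=0)
  L (left): blocked, stay at (x=0, y=0)
  L (left): blocked, stay at (x=0, y=0)
  D (down): (x=0, y=0) -> (x=0, y=1)
  U (up): (x=0, y=1) -> (x=0, y=0)
Final: (x=0, y=0)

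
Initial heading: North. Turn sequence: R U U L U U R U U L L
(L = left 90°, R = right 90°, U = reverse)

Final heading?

Answer: Final heading: West

Derivation:
Start: North
  R (right (90° clockwise)) -> East
  U (U-turn (180°)) -> West
  U (U-turn (180°)) -> East
  L (left (90° counter-clockwise)) -> North
  U (U-turn (180°)) -> South
  U (U-turn (180°)) -> North
  R (right (90° clockwise)) -> East
  U (U-turn (180°)) -> West
  U (U-turn (180°)) -> East
  L (left (90° counter-clockwise)) -> North
  L (left (90° counter-clockwise)) -> West
Final: West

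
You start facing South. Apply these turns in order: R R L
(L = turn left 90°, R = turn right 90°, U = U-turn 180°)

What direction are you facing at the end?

Start: South
  R (right (90° clockwise)) -> West
  R (right (90° clockwise)) -> North
  L (left (90° counter-clockwise)) -> West
Final: West

Answer: Final heading: West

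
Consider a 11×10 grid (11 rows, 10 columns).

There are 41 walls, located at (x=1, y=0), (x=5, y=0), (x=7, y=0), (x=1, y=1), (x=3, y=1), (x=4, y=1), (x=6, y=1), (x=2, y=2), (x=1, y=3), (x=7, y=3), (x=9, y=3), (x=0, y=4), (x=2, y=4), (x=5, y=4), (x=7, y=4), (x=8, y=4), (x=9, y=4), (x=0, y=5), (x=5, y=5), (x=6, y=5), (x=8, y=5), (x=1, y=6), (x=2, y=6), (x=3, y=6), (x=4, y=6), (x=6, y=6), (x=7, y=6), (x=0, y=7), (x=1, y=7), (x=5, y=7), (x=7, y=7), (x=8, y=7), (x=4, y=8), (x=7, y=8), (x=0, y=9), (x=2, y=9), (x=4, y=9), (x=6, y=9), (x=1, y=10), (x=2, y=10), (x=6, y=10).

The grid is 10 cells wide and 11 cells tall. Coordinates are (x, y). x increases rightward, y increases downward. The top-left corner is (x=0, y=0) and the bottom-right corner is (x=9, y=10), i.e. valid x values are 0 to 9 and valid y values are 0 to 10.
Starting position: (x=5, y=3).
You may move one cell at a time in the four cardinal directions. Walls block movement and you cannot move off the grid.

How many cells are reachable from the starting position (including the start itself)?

BFS flood-fill from (x=5, y=3):
  Distance 0: (x=5, y=3)
  Distance 1: (x=5, y=2), (x=4, y=3), (x=6, y=3)
  Distance 2: (x=5, y=1), (x=4, y=2), (x=6, y=2), (x=3, y=3), (x=4, y=4), (x=6, y=4)
  Distance 3: (x=3, y=2), (x=7, y=2), (x=2, y=3), (x=3, y=4), (x=4, y=5)
  Distance 4: (x=7, y=1), (x=8, y=2), (x=3, y=5)
  Distance 5: (x=8, y=1), (x=9, y=2), (x=8, y=3), (x=2, y=5)
  Distance 6: (x=8, y=0), (x=9, y=1), (x=1, y=5)
  Distance 7: (x=9, y=0), (x=1, y=4)
Total reachable: 27 (grid has 69 open cells total)

Answer: Reachable cells: 27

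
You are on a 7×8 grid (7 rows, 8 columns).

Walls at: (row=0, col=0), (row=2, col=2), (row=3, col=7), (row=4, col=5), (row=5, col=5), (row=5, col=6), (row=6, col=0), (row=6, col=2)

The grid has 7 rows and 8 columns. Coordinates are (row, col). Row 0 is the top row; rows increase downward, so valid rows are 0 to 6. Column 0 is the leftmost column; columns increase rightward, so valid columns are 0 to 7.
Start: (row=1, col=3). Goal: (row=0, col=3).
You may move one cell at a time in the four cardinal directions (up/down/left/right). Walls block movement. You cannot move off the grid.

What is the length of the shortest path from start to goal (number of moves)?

Answer: Shortest path length: 1

Derivation:
BFS from (row=1, col=3) until reaching (row=0, col=3):
  Distance 0: (row=1, col=3)
  Distance 1: (row=0, col=3), (row=1, col=2), (row=1, col=4), (row=2, col=3)  <- goal reached here
One shortest path (1 moves): (row=1, col=3) -> (row=0, col=3)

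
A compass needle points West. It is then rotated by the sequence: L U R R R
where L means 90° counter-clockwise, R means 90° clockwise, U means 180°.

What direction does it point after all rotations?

Answer: Final heading: West

Derivation:
Start: West
  L (left (90° counter-clockwise)) -> South
  U (U-turn (180°)) -> North
  R (right (90° clockwise)) -> East
  R (right (90° clockwise)) -> South
  R (right (90° clockwise)) -> West
Final: West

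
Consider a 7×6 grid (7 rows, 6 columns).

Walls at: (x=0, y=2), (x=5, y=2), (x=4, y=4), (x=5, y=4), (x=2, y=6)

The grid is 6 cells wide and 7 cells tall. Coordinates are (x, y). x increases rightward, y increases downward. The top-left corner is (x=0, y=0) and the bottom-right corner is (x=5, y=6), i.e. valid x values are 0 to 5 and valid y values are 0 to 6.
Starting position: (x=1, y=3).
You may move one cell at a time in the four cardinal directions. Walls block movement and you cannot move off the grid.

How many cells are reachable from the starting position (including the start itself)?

BFS flood-fill from (x=1, y=3):
  Distance 0: (x=1, y=3)
  Distance 1: (x=1, y=2), (x=0, y=3), (x=2, y=3), (x=1, y=4)
  Distance 2: (x=1, y=1), (x=2, y=2), (x=3, y=3), (x=0, y=4), (x=2, y=4), (x=1, y=5)
  Distance 3: (x=1, y=0), (x=0, y=1), (x=2, y=1), (x=3, y=2), (x=4, y=3), (x=3, y=4), (x=0, y=5), (x=2, y=5), (x=1, y=6)
  Distance 4: (x=0, y=0), (x=2, y=0), (x=3, y=1), (x=4, y=2), (x=5, y=3), (x=3, y=5), (x=0, y=6)
  Distance 5: (x=3, y=0), (x=4, y=1), (x=4, y=5), (x=3, y=6)
  Distance 6: (x=4, y=0), (x=5, y=1), (x=5, y=5), (x=4, y=6)
  Distance 7: (x=5, y=0), (x=5, y=6)
Total reachable: 37 (grid has 37 open cells total)

Answer: Reachable cells: 37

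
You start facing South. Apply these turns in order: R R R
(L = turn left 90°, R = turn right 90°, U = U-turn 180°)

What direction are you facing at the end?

Start: South
  R (right (90° clockwise)) -> West
  R (right (90° clockwise)) -> North
  R (right (90° clockwise)) -> East
Final: East

Answer: Final heading: East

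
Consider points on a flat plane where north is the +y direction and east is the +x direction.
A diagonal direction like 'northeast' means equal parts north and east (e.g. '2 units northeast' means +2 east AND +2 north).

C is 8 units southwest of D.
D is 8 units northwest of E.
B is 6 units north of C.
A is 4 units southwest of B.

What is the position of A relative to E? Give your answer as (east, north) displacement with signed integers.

Place E at the origin (east=0, north=0).
  D is 8 units northwest of E: delta (east=-8, north=+8); D at (east=-8, north=8).
  C is 8 units southwest of D: delta (east=-8, north=-8); C at (east=-16, north=0).
  B is 6 units north of C: delta (east=+0, north=+6); B at (east=-16, north=6).
  A is 4 units southwest of B: delta (east=-4, north=-4); A at (east=-20, north=2).
Therefore A relative to E: (east=-20, north=2).

Answer: A is at (east=-20, north=2) relative to E.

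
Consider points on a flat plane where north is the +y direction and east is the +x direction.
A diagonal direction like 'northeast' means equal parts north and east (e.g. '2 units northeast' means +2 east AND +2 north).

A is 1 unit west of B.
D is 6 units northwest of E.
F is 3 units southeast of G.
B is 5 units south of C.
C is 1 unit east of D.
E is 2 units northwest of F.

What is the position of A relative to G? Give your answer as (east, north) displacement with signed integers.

Answer: A is at (east=-5, north=0) relative to G.

Derivation:
Place G at the origin (east=0, north=0).
  F is 3 units southeast of G: delta (east=+3, north=-3); F at (east=3, north=-3).
  E is 2 units northwest of F: delta (east=-2, north=+2); E at (east=1, north=-1).
  D is 6 units northwest of E: delta (east=-6, north=+6); D at (east=-5, north=5).
  C is 1 unit east of D: delta (east=+1, north=+0); C at (east=-4, north=5).
  B is 5 units south of C: delta (east=+0, north=-5); B at (east=-4, north=0).
  A is 1 unit west of B: delta (east=-1, north=+0); A at (east=-5, north=0).
Therefore A relative to G: (east=-5, north=0).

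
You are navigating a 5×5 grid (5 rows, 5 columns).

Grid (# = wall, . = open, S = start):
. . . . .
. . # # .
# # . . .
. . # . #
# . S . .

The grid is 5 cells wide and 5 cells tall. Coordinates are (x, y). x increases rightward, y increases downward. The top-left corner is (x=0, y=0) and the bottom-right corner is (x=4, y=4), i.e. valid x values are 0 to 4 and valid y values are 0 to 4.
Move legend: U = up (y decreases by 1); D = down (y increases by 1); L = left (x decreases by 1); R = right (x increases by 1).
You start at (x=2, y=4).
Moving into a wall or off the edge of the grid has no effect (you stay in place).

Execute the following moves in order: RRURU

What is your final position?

Answer: Final position: (x=4, y=4)

Derivation:
Start: (x=2, y=4)
  R (right): (x=2, y=4) -> (x=3, y=4)
  R (right): (x=3, y=4) -> (x=4, y=4)
  U (up): blocked, stay at (x=4, y=4)
  R (right): blocked, stay at (x=4, y=4)
  U (up): blocked, stay at (x=4, y=4)
Final: (x=4, y=4)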